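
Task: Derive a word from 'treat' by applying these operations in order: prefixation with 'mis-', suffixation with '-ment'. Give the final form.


Step 1: Add prefix 'mis-' to 'treat' = 'mistreat'
Step 2: Add suffix '-ment' to 'mistreat' = 'mistreatment'

mistreatment


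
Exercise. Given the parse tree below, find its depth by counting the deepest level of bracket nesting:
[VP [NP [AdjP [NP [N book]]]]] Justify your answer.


Count bracket nesting levels:
'[' at pos 0: depth = 1
'[' at pos 4: depth = 2
'[' at pos 8: depth = 3
'[' at pos 14: depth = 4
'[' at pos 18: depth = 5
Maximum depth reached: 5

5


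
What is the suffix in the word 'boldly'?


The word 'boldly' = 'bold' (root) + '-ly' (suffix). The suffix is '-ly'.

ly


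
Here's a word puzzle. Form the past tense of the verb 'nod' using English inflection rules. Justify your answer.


Apply rule: Double final consonant and add -ed. 'nod' becomes 'nodded'.

nodded


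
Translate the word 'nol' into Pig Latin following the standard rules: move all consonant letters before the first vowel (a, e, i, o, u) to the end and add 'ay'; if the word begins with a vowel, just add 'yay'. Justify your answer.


'nol': move consonant cluster 'n' to end and add 'ay': 'olnay'.

olnay


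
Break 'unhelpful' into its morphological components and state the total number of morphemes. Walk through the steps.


Step 1: Identify prefix: 'un' (meaning: not/reverse)
Step 2: Identify root: 'help'
Step 3: Identify suffix(es): 'ful'
Decomposition: un- (prefix: not/reverse) + help (root) + -ful (suffix: full of)
Total morphemes: 3

3 morphemes (un- (prefix: not/reverse) + help (root) + -ful (suffix: full of))


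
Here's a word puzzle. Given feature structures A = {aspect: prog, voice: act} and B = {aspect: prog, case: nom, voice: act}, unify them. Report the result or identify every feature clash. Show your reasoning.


Compare features:
aspect: A=prog vs B=prog -> unified: prog
case: A=_ vs B=nom -> unified: nom
voice: A=act vs B=act -> unified: act
No clashes found.

Unified: {aspect: prog, case: nom, voice: act}


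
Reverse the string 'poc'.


Reverse 'poc' character by character: 'cop'.

cop


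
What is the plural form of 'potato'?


Apply rule: Add -es (consonant + o). 'potato' becomes 'potatoes'.

potatoes


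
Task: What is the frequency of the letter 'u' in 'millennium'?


Letter 'u' in 'millennium': found at position(s) 9 = 1 occurrence(s).

1


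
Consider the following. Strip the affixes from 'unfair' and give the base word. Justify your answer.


Remove prefix 'un' from 'unfair' to get root 'fair'.

fair


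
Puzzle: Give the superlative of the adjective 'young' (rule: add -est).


Apply superlative formation (add -est): 'young' -> 'youngest'.

youngest


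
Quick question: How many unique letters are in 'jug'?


Unique letters in 'jug': {g, j, u} = 3 distinct letters.

3


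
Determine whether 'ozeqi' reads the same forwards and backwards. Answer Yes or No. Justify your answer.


Forward: 'ozeqi'
Reversed: 'iqezo'
They differ.

No


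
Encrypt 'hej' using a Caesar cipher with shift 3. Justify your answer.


Shift each letter by 3: h -> k, e -> h, j -> m. Result: 'khm'.

khm


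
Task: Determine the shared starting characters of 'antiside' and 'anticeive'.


Compare from the start: 4 characters match: 'anti'. Mismatch at position 5: 's' vs 'c'.

anti


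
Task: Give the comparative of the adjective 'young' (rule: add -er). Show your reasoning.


Apply comparative formation (add -er): 'young' -> 'younger'.

younger


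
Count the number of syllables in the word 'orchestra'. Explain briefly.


Break 'orchestra' into syllables: or-ches-tra -> or | ches | tra = 3 syllables

3 syllables


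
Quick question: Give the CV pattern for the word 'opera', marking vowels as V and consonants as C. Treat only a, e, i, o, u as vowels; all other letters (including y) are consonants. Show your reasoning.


Letter mapping: o = V, p = C, e = V, r = C, a = V.

VCVCV


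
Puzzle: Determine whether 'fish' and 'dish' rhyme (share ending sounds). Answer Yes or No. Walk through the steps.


Rime (stressed vowel + following sounds) of 'fish': -ish = /ɪʃ/
Rime of 'dish': -ish = /ɪʃ/
/ɪʃ/ and /ɪʃ/ are the same ending sound, so the words rhyme.

Yes


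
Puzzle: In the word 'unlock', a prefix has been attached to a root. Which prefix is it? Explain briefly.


The word 'unlock' = 'un' (prefix) + 'lock' (root). The prefix is 'un'.

un


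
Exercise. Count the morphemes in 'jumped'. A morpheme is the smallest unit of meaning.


Decomposition: jump (root) + -ed (suffix) = 2 morpheme(s)

2 morphemes


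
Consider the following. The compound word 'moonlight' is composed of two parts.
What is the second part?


Split 'moonlight' into 'moon' + 'light'. The second part is 'light'.

light


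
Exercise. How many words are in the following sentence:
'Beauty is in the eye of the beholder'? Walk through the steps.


Split into words: Beauty | is | in | the | eye | of | the | beholder = 8 words.

8


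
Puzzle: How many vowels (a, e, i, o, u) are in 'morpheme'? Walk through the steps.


Vowels in 'morpheme': o, e, e = 3 vowels.

3


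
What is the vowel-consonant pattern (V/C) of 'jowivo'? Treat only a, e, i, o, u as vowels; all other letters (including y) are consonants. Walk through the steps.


Letter mapping: j = C, o = V, w = C, i = V, v = C, o = V.

CVCVCV


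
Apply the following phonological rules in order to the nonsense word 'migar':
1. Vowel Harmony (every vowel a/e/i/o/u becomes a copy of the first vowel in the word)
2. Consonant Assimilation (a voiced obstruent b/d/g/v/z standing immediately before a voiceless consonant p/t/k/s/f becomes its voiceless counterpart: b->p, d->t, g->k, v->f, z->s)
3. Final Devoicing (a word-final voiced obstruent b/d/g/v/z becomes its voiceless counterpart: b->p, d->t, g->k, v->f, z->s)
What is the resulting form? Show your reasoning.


Starting form: 'migar'
Rule 1: Vowel Harmony: all vowels become 'i' (matching first vowel). 'migar' -> 'migir'
Rule 2: Consonant Assimilation: no voiced obstruent (b/d/g/v/z) stands immediately before a voiceless consonant (p/t/k/s/f). No change.
Rule 3: Final Devoicing: final consonant 'r' is not one of the voiced obstruents b/d/g/v/z. No change.
Final form: 'migir'

migir


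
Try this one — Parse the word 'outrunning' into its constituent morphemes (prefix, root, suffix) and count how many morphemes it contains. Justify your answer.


Step 1: Identify prefix: 'out' (meaning: surpass)
Step 2: Identify root: 'run'
Step 3: Identify suffix(es): 'ing'
Decomposition: out- (prefix: surpass) + run (root) + -ing (suffix: ongoing action)
Total morphemes: 3

3 morphemes (out- (prefix: surpass) + run (root) + -ing (suffix: ongoing action))


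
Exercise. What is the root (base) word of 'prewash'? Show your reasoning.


Remove prefix 'pre' from 'prewash' to get root 'wash'.

wash


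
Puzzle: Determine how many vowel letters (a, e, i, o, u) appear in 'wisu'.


Vowels in 'wisu': i, u = 2 vowels.

2


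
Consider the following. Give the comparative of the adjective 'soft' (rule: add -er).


Apply comparative formation (add -er): 'soft' -> 'softer'.

softer


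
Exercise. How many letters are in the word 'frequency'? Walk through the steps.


Spell out 'frequency' and number each letter: f(1), r(2), e(3), q(4), u(5), e(6), n(7), c(8), y(9). Total: 9 letters.

9


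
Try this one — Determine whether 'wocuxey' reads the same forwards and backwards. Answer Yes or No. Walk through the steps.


Forward: 'wocuxey'
Reversed: 'yexucow'
They differ.

No


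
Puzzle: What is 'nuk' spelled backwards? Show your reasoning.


Reverse 'nuk' character by character: 'kun'.

kun


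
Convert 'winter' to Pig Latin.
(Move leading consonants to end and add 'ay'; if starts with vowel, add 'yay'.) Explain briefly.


'winter': move consonant cluster 'w' to end and add 'ay': 'interway'.

interway


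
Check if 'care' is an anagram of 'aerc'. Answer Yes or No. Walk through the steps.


Sorted letters of 'care': 'acer'
Sorted letters of 'aerc': 'acer'
They match.

Yes


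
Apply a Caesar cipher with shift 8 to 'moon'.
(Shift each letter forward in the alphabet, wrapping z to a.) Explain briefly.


Shift each letter by 8: m -> u, o -> w, o -> w, n -> v. Result: 'uwwv'.

uwwv


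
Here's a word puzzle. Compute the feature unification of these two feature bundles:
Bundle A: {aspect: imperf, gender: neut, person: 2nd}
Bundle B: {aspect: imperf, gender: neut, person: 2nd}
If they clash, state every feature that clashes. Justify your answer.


Compare features:
aspect: A=imperf vs B=imperf -> unified: imperf
gender: A=neut vs B=neut -> unified: neut
person: A=2nd vs B=2nd -> unified: 2nd
No clashes found.

Unified: {aspect: imperf, gender: neut, person: 2nd}


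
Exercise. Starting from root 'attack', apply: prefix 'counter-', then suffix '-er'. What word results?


Step 1: Add prefix 'counter-' to 'attack' = 'counterattack'
Step 2: Add suffix '-er' to 'counterattack' = 'counterattacker'

counterattacker


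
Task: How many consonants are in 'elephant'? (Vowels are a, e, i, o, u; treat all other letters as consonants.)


Consonants in 'elephant': l, p, h, n, t = 5 consonants.

5


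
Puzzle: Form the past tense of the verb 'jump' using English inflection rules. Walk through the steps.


Apply rule: Add -ed. 'jump' becomes 'jumped'.

jumped


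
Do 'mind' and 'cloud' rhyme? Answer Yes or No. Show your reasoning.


Rime (stressed vowel + following sounds) of 'mind': -ind = /aɪnd/
Rime of 'cloud': -oud = /aʊd/
/aɪnd/ and /aʊd/ are different ending sounds, so the words do not rhyme.

No


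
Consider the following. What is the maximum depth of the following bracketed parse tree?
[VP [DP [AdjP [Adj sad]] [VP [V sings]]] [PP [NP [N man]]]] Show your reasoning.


Count bracket nesting levels:
'[' at pos 0: depth = 1
'[' at pos 4: depth = 2
'[' at pos 8: depth = 3
'[' at pos 14: depth = 4
'[' at pos 25: depth = 3
'[' at pos 29: depth = 4
'[' at pos 41: depth = 2
'[' at pos 45: depth = 3
'[' at pos 49: depth = 4
Maximum depth reached: 4

4


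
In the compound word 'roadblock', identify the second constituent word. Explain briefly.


Split 'roadblock' into 'road' + 'block'. The second part is 'block'.

block


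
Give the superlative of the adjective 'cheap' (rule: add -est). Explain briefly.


Apply superlative formation (add -est): 'cheap' -> 'cheapest'.

cheapest


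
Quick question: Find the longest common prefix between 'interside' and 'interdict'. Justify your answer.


Compare from the start: 5 characters match: 'inter'. Mismatch at position 6: 's' vs 'd'.

inter


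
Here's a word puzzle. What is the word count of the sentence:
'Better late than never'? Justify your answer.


Split into words: Better | late | than | never = 4 words.

4


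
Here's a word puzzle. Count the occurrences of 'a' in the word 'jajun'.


Letter 'a' in 'jajun': found at position(s) 2 = 1 occurrence(s).

1


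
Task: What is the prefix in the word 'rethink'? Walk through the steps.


The word 'rethink' = 're' (prefix) + 'think' (root). The prefix is 're'.

re


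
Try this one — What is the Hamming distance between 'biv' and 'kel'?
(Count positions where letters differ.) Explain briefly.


Alignment:
Position 1: 'b' vs 'k' = DIFFER
Position 2: 'i' vs 'e' = DIFFER
Position 3: 'v' vs 'l' = DIFFER
Total differences: 3

3


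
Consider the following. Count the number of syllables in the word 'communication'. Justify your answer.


Break 'communication' into syllables: com-mu-ni-ca-tion -> com | mu | ni | ca | tion = 5 syllables

5 syllables


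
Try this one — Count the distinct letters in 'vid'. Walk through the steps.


Unique letters in 'vid': {d, i, v} = 3 distinct letters.

3


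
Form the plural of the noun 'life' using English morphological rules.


Apply rule: Change -fe to -ves. 'life' becomes 'lives'.

lives


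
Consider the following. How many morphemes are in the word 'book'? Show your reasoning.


Decomposition: book (free morpheme) = 1 morpheme(s)

1 morphemes


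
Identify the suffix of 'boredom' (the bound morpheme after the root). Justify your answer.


The word 'boredom' = 'bore' (root) + '-dom' (suffix). The suffix is '-dom'.

dom


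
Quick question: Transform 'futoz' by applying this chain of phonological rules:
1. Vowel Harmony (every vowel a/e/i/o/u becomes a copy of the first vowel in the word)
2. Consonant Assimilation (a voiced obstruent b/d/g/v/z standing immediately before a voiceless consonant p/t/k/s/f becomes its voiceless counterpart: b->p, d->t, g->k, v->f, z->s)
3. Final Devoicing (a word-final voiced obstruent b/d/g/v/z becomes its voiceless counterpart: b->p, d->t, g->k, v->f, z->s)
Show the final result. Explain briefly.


Starting form: 'futoz'
Rule 1: Vowel Harmony: all vowels become 'u' (matching first vowel). 'futoz' -> 'futuz'
Rule 2: Consonant Assimilation: no voiced obstruent (b/d/g/v/z) stands immediately before a voiceless consonant (p/t/k/s/f). No change.
Rule 3: Final Devoicing: word-final voiced obstruent 'z' becomes voiceless 's'. 'futuz' -> 'futus'
Final form: 'futus'

futus


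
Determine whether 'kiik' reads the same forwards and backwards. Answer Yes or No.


Forward: 'kiik'
Reversed: 'kiik'
They are identical.

Yes


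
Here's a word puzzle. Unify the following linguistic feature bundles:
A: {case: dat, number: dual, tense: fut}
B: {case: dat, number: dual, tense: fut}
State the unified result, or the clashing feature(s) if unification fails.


Compare features:
case: A=dat vs B=dat -> unified: dat
number: A=dual vs B=dual -> unified: dual
tense: A=fut vs B=fut -> unified: fut
No clashes found.

Unified: {case: dat, number: dual, tense: fut}


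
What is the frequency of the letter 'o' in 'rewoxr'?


Letter 'o' in 'rewoxr': found at position(s) 4 = 1 occurrence(s).

1


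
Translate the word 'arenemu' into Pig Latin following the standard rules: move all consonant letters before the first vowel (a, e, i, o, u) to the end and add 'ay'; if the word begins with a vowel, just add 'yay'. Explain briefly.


'arenemu' starts with a vowel, so add 'yay': 'arenemuyay'.

arenemuyay


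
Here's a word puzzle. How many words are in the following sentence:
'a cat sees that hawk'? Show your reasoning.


Split into words: a | cat | sees | that | hawk = 5 words.

5


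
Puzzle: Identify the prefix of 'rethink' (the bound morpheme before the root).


The word 'rethink' = 're' (prefix) + 'think' (root). The prefix is 're'.

re


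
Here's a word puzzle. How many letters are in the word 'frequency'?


Spell out 'frequency' and number each letter: f(1), r(2), e(3), q(4), u(5), e(6), n(7), c(8), y(9). Total: 9 letters.

9


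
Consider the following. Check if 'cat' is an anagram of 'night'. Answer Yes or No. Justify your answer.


Sorted letters of 'cat': 'act'
Sorted letters of 'night': 'ghint'
They do not match.

No


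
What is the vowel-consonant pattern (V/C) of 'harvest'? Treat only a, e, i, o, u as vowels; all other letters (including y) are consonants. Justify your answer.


Letter mapping: h = C, a = V, r = C, v = C, e = V, s = C, t = C.

CVCCVCC


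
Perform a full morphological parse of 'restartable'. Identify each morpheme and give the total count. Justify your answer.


Step 1: Identify prefix: 're' (meaning: again)
Step 2: Identify root: 'start'
Step 3: Identify suffix(es): 'able'
Decomposition: re- (prefix: again) + start (root) + -able (suffix: capable of)
Total morphemes: 3

3 morphemes (re- (prefix: again) + start (root) + -able (suffix: capable of))


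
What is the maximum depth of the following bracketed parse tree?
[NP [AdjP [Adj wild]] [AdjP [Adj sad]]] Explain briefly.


Count bracket nesting levels:
'[' at pos 0: depth = 1
'[' at pos 4: depth = 2
'[' at pos 10: depth = 3
'[' at pos 22: depth = 2
'[' at pos 28: depth = 3
Maximum depth reached: 3

3


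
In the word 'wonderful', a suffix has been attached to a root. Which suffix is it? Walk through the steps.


The word 'wonderful' = 'wonder' (root) + '-ful' (suffix). The suffix is '-ful'.

ful


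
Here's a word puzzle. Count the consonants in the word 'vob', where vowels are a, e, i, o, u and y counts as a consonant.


Consonants in 'vob': v, b = 2 consonants.

2


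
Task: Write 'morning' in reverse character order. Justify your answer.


Reverse 'morning' character by character: 'gninrom'.

gninrom


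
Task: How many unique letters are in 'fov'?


Unique letters in 'fov': {f, o, v} = 3 distinct letters.

3


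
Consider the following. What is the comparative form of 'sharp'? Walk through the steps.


Apply comparative formation (add -er): 'sharp' -> 'sharper'.

sharper


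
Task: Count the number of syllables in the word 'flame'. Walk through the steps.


Break 'flame' into syllables: flame -> flame = 1 syllable

1 syllable


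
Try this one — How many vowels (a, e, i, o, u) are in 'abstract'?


Vowels in 'abstract': a, a = 2 vowels.

2


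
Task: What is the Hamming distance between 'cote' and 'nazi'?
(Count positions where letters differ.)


Alignment:
Position 1: 'c' vs 'n' = DIFFER
Position 2: 'o' vs 'a' = DIFFER
Position 3: 't' vs 'z' = DIFFER
Position 4: 'e' vs 'i' = DIFFER
Total differences: 4

4


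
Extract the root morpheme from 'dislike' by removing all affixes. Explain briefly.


Remove prefix 'dis' from 'dislike' to get root 'like'.

like


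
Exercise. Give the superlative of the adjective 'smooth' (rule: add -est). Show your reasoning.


Apply superlative formation (add -est): 'smooth' -> 'smoothest'.

smoothest


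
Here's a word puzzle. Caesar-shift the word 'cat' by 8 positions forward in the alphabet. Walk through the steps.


Shift each letter by 8: c -> k, a -> i, t -> b. Result: 'kib'.

kib


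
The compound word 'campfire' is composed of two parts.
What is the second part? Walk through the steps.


Split 'campfire' into 'camp' + 'fire'. The second part is 'fire'.

fire


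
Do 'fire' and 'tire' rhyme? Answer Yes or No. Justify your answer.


Rime (stressed vowel + following sounds) of 'fire': -ire = /aɪər/
Rime of 'tire': -ire = /aɪər/
/aɪər/ and /aɪər/ are the same ending sound, so the words rhyme.

Yes


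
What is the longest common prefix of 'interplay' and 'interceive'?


Compare from the start: 5 characters match: 'inter'. Mismatch at position 6: 'p' vs 'c'.

inter


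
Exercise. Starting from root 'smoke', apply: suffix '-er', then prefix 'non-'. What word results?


Step 1: Add suffix '-er' to 'smoke' = 'smoker'
Step 2: Add prefix 'non-' to 'smoker' = 'nonsmoker'

nonsmoker


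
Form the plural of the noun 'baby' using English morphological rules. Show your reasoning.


Apply rule: Change -y to -ies (consonant + y). 'baby' becomes 'babies'.

babies


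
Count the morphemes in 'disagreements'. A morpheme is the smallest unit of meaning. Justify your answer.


Decomposition: dis- (prefix) + agree (root) + -ment (suffix) + -s (plural) = 4 morpheme(s)

4 morphemes


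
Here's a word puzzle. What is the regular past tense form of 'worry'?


Apply rule: Change -y to -ied. 'worry' becomes 'worried'.

worried


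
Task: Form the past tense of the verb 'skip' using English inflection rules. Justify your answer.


Apply rule: Double final consonant and add -ed. 'skip' becomes 'skipped'.

skipped


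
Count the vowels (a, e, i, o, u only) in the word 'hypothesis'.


Vowels in 'hypothesis': o, e, i = 3 vowels.

3


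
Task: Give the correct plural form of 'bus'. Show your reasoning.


Apply rule: Add -es (sibilant/fricative ending). 'bus' becomes 'buses'.

buses


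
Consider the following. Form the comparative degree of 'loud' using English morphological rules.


Apply comparative formation (add -er): 'loud' -> 'louder'.

louder


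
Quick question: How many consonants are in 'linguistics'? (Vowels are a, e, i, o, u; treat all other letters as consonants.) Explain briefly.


Consonants in 'linguistics': l, n, g, s, t, c, s = 7 consonants.

7


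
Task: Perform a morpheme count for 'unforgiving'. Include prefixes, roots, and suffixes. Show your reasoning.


Decomposition: un- (prefix) + forgive (root) + -ing (suffix) = 3 morpheme(s)

3 morphemes


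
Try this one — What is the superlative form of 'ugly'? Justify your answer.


Apply superlative formation (consonant + y: change y to i, add -est): 'ugly' -> 'ugliest'.

ugliest


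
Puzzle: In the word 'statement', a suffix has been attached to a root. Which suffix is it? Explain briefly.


The word 'statement' = 'state' (root) + '-ment' (suffix). The suffix is '-ment'.

ment


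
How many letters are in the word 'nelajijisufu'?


Spell out 'nelajijisufu' and number each letter: n(1), e(2), l(3), a(4), j(5), i(6), j(7), i(8), s(9), u(10), f(11), u(12). Total: 12 letters.

12


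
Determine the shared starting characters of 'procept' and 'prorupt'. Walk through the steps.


Compare from the start: 3 characters match: 'pro'. Mismatch at position 4: 'c' vs 'r'.

pro


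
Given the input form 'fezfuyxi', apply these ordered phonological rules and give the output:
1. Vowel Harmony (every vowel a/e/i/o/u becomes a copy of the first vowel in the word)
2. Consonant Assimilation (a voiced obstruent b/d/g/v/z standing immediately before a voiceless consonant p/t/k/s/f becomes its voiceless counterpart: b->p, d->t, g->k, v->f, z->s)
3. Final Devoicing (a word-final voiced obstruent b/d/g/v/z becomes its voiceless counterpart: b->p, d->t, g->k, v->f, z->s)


Starting form: 'fezfuyxi'
Rule 1: Vowel Harmony: all vowels become 'e' (matching first vowel). 'fezfuyxi' -> 'fezfeyxe'
Rule 2: Consonant Assimilation: voiced obstruent before voiceless consonant becomes voiceless ('zf' -> 'sf'). 'fezfeyxe' -> 'fesfeyxe'
Rule 3: Final Devoicing: the word ends in the vowel 'e', not a consonant. No change.
Final form: 'fesfeyxe'

fesfeyxe


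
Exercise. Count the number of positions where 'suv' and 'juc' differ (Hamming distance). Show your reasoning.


Alignment:
Position 1: 's' vs 'j' = DIFFER
Position 2: 'u' vs 'u' = match
Position 3: 'v' vs 'c' = DIFFER
Total differences: 2

2


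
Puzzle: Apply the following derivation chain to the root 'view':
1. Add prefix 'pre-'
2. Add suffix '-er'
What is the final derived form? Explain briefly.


Step 1: Add prefix 'pre-' to 'view' = 'preview'
Step 2: Add suffix '-er' to 'preview' = 'previewer'

previewer


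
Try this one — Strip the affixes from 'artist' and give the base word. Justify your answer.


Remove suffix '-ist' from 'artist' to get root 'art'.

art


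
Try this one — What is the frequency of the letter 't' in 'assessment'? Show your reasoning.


Letter 't' in 'assessment': found at position(s) 10 = 1 occurrence(s).

1


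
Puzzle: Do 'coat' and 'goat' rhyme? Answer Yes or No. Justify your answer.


Rime (stressed vowel + following sounds) of 'coat': -oat = /oʊt/
Rime of 'goat': -oat = /oʊt/
/oʊt/ and /oʊt/ are the same ending sound, so the words rhyme.

Yes


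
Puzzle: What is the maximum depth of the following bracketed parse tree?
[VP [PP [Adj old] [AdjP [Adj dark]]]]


Count bracket nesting levels:
'[' at pos 0: depth = 1
'[' at pos 4: depth = 2
'[' at pos 8: depth = 3
'[' at pos 18: depth = 3
'[' at pos 24: depth = 4
Maximum depth reached: 4

4


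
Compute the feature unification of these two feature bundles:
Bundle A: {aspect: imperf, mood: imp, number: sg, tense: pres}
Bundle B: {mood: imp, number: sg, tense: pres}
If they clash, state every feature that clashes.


Compare features:
aspect: A=imperf vs B=_ -> unified: imperf
mood: A=imp vs B=imp -> unified: imp
number: A=sg vs B=sg -> unified: sg
tense: A=pres vs B=pres -> unified: pres
No clashes found.

Unified: {aspect: imperf, mood: imp, number: sg, tense: pres}


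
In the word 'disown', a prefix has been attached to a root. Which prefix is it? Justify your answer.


The word 'disown' = 'dis' (prefix) + 'own' (root). The prefix is 'dis'.

dis


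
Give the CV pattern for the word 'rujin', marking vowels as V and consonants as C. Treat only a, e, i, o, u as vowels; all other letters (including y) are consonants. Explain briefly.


Letter mapping: r = C, u = V, j = C, i = V, n = C.

CVCVC


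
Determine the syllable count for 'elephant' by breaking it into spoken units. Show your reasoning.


Break 'elephant' into syllables: el-e-phant -> el | e | phant = 3 syllables

3 syllables


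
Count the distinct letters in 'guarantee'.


Unique letters in 'guarantee': {a, e, g, n, r, t, u} = 7 distinct letters.

7


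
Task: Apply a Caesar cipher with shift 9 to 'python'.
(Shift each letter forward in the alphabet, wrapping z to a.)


Shift each letter by 9: p -> y, y -> h, t -> c, h -> q, o -> x, n -> w. Result: 'yhcqxw'.

yhcqxw


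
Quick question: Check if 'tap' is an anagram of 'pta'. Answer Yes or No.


Sorted letters of 'tap': 'apt'
Sorted letters of 'pta': 'apt'
They match.

Yes


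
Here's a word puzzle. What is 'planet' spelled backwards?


Reverse 'planet' character by character: 'tenalp'.

tenalp


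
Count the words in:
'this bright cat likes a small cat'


Split into words: this | bright | cat | likes | a | small | cat = 7 words.

7


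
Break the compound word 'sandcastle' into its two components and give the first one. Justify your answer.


Split 'sandcastle' into 'sand' + 'castle'. The first part is 'sand'.

sand


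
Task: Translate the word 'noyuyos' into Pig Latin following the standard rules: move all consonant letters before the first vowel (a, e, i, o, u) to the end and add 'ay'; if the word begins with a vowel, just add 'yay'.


'noyuyos': move consonant cluster 'n' to end and add 'ay': 'oyuyosnay'.

oyuyosnay


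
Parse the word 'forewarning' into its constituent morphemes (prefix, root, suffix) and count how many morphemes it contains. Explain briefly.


Step 1: Identify prefix: 'fore' (meaning: before/front)
Step 2: Identify root: 'warn'
Step 3: Identify suffix(es): 'ing'
Decomposition: fore- (prefix: before/front) + warn (root) + -ing (suffix: ongoing action)
Total morphemes: 3

3 morphemes (fore- (prefix: before/front) + warn (root) + -ing (suffix: ongoing action))


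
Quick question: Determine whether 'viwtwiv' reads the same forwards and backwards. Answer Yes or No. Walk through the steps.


Forward: 'viwtwiv'
Reversed: 'viwtwiv'
They are identical.

Yes


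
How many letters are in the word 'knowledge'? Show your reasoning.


Spell out 'knowledge' and number each letter: k(1), n(2), o(3), w(4), l(5), e(6), d(7), g(8), e(9). Total: 9 letters.

9


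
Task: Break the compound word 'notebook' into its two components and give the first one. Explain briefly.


Split 'notebook' into 'note' + 'book'. The first part is 'note'.

note


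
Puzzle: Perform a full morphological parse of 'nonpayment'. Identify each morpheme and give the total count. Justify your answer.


Step 1: Identify prefix: 'non' (meaning: not)
Step 2: Identify root: 'pay'
Step 3: Identify suffix(es): 'ment'
Decomposition: non- (prefix: not) + pay (root) + -ment (suffix: action/result)
Total morphemes: 3

3 morphemes (non- (prefix: not) + pay (root) + -ment (suffix: action/result))


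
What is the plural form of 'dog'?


Apply rule: Add -s. 'dog' becomes 'dogs'.

dogs


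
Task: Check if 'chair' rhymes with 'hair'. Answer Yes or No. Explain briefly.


Rime (stressed vowel + following sounds) of 'chair': -air = /ɛər/
Rime of 'hair': -air = /ɛər/
/ɛər/ and /ɛər/ are the same ending sound, so the words rhyme.

Yes


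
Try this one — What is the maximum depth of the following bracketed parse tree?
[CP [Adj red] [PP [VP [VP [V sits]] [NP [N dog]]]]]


Count bracket nesting levels:
'[' at pos 0: depth = 1
'[' at pos 4: depth = 2
'[' at pos 14: depth = 2
'[' at pos 18: depth = 3
'[' at pos 22: depth = 4
'[' at pos 26: depth = 5
'[' at pos 36: depth = 4
'[' at pos 40: depth = 5
Maximum depth reached: 5

5


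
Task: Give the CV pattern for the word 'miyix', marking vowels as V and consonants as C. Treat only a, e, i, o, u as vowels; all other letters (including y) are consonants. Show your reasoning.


Letter mapping: m = C, i = V, y = C, i = V, x = C.

CVCVC


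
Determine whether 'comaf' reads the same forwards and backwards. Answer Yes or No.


Forward: 'comaf'
Reversed: 'famoc'
They differ.

No


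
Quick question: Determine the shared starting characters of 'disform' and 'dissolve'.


Compare from the start: 3 characters match: 'dis'. Mismatch at position 4: 'f' vs 's'.

dis


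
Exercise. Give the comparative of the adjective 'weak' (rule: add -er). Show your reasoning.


Apply comparative formation (add -er): 'weak' -> 'weaker'.

weaker


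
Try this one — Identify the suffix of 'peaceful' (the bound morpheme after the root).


The word 'peaceful' = 'peace' (root) + '-ful' (suffix). The suffix is '-ful'.

ful


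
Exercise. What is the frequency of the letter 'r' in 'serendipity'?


Letter 'r' in 'serendipity': found at position(s) 3 = 1 occurrence(s).

1


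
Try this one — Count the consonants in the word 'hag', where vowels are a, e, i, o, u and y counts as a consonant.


Consonants in 'hag': h, g = 2 consonants.

2


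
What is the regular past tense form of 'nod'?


Apply rule: Double final consonant and add -ed. 'nod' becomes 'nodded'.

nodded


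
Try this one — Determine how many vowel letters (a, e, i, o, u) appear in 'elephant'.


Vowels in 'elephant': e, e, a = 3 vowels.

3


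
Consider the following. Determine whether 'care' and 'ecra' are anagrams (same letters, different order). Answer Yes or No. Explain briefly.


Sorted letters of 'care': 'acer'
Sorted letters of 'ecra': 'acer'
They match.

Yes


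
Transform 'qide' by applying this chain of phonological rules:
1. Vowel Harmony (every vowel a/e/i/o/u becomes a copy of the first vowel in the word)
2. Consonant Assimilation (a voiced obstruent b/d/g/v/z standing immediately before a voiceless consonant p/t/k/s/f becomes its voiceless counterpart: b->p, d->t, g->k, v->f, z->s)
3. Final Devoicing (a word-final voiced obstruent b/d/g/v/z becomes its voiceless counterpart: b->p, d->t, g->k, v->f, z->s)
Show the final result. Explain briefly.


Starting form: 'qide'
Rule 1: Vowel Harmony: all vowels become 'i' (matching first vowel). 'qide' -> 'qidi'
Rule 2: Consonant Assimilation: no voiced obstruent (b/d/g/v/z) stands immediately before a voiceless consonant (p/t/k/s/f). No change.
Rule 3: Final Devoicing: the word ends in the vowel 'i', not a consonant. No change.
Final form: 'qidi'

qidi


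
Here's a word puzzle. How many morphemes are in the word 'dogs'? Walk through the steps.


Decomposition: dog (root) + -s (plural) = 2 morpheme(s)

2 morphemes


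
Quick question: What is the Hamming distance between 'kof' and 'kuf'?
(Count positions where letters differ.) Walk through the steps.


Alignment:
Position 1: 'k' vs 'k' = match
Position 2: 'o' vs 'u' = DIFFER
Position 3: 'f' vs 'f' = match
Total differences: 1

1


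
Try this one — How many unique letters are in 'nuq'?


Unique letters in 'nuq': {n, q, u} = 3 distinct letters.

3


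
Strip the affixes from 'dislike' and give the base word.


Remove prefix 'dis' from 'dislike' to get root 'like'.

like


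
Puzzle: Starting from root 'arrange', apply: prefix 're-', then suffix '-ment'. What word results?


Step 1: Add prefix 're-' to 'arrange' = 'rearrange'
Step 2: Add suffix '-ment' to 'rearrange' = 'rearrangement'

rearrangement


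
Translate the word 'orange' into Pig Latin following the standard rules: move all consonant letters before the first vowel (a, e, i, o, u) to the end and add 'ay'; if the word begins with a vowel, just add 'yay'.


'orange' starts with a vowel, so add 'yay': 'orangeyay'.

orangeyay


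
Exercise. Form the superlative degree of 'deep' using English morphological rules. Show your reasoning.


Apply superlative formation (add -est): 'deep' -> 'deepest'.

deepest


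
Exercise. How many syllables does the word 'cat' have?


Break 'cat' into syllables: cat -> cat = 1 syllable

1 syllable


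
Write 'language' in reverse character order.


Reverse 'language' character by character: 'egaugnal'.

egaugnal


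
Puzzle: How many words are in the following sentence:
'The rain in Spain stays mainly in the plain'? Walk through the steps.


Split into words: The | rain | in | Spain | stays | mainly | in | the | plain = 9 words.

9


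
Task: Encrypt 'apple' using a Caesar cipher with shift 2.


Shift each letter by 2: a -> c, p -> r, p -> r, l -> n, e -> g. Result: 'crrng'.

crrng


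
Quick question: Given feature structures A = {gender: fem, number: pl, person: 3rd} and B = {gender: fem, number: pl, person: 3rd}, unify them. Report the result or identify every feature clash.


Compare features:
gender: A=fem vs B=fem -> unified: fem
number: A=pl vs B=pl -> unified: pl
person: A=3rd vs B=3rd -> unified: 3rd
No clashes found.

Unified: {gender: fem, number: pl, person: 3rd}


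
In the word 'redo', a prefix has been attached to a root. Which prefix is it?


The word 'redo' = 're' (prefix) + 'do' (root). The prefix is 're'.

re


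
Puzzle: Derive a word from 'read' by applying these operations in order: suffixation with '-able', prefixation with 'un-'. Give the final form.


Step 1: Add suffix '-able' to 'read' = 'readable'
Step 2: Add prefix 'un-' to 'readable' = 'unreadable'

unreadable


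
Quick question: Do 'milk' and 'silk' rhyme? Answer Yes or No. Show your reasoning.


Rime (stressed vowel + following sounds) of 'milk': -ilk = /ɪlk/
Rime of 'silk': -ilk = /ɪlk/
/ɪlk/ and /ɪlk/ are the same ending sound, so the words rhyme.

Yes


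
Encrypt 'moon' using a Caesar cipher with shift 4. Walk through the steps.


Shift each letter by 4: m -> q, o -> s, o -> s, n -> r. Result: 'qssr'.

qssr


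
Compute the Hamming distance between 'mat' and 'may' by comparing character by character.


Alignment:
Position 1: 'm' vs 'm' = match
Position 2: 'a' vs 'a' = match
Position 3: 't' vs 'y' = DIFFER
Total differences: 1

1


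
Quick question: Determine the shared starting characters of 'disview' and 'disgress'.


Compare from the start: 3 characters match: 'dis'. Mismatch at position 4: 'v' vs 'g'.

dis


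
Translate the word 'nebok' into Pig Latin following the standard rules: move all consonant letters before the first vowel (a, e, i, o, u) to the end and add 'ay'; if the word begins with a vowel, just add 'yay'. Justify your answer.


'nebok': move consonant cluster 'n' to end and add 'ay': 'eboknay'.

eboknay


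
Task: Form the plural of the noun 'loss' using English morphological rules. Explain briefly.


Apply rule: Add -es (sibilant/fricative ending). 'loss' becomes 'losses'.

losses


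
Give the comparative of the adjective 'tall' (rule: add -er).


Apply comparative formation (add -er): 'tall' -> 'taller'.

taller


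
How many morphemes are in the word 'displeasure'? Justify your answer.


Decomposition: dis- (prefix) + please (root) + -ure (suffix) = 3 morpheme(s)

3 morphemes


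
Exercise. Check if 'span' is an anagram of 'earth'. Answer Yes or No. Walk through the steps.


Sorted letters of 'span': 'anps'
Sorted letters of 'earth': 'aehrt'
They do not match.

No


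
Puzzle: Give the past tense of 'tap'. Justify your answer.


Apply rule: Double final consonant and add -ed. 'tap' becomes 'tapped'.

tapped


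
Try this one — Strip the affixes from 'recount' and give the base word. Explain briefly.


Remove prefix 're' from 'recount' to get root 'count'.

count


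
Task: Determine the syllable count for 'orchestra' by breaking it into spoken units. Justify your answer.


Break 'orchestra' into syllables: or-ches-tra -> or | ches | tra = 3 syllables

3 syllables


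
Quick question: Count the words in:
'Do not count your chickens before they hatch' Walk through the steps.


Split into words: Do | not | count | your | chickens | before | they | hatch = 8 words.

8


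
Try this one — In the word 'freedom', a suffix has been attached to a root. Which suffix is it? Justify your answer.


The word 'freedom' = 'free' (root) + '-dom' (suffix). The suffix is '-dom'.

dom


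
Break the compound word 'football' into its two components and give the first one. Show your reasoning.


Split 'football' into 'foot' + 'ball'. The first part is 'foot'.

foot


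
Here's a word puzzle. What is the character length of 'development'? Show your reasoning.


Spell out 'development' and number each letter: d(1), e(2), v(3), e(4), l(5), o(6), p(7), m(8), e(9), n(10), t(11). Total: 11 letters.

11


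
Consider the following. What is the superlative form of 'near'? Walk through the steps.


Apply superlative formation (add -est): 'near' -> 'nearest'.

nearest


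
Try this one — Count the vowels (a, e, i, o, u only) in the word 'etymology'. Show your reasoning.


Vowels in 'etymology': e, o, o = 3 vowels.

3


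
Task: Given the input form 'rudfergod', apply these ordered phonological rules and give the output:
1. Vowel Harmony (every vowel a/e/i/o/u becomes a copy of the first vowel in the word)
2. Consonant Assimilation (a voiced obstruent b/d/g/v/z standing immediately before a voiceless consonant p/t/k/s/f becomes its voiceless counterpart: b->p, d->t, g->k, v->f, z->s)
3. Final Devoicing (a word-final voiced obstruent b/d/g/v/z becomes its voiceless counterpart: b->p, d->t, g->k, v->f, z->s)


Starting form: 'rudfergod'
Rule 1: Vowel Harmony: all vowels become 'u' (matching first vowel). 'rudfergod' -> 'rudfurgud'
Rule 2: Consonant Assimilation: voiced obstruent before voiceless consonant becomes voiceless ('df' -> 'tf'). 'rudfurgud' -> 'rutfurgud'
Rule 3: Final Devoicing: word-final voiced obstruent 'd' becomes voiceless 't'. 'rutfurgud' -> 'rutfurgut'
Final form: 'rutfurgut'

rutfurgut


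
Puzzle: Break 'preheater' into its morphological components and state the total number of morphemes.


Step 1: Identify prefix: 'pre' (meaning: before)
Step 2: Identify root: 'heat'
Step 3: Identify suffix(es): 'er'
Decomposition: pre- (prefix: before) + heat (root) + -er (suffix: one who)
Total morphemes: 3

3 morphemes (pre- (prefix: before) + heat (root) + -er (suffix: one who))


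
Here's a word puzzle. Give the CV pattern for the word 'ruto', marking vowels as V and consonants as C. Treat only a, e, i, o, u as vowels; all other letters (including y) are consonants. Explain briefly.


Letter mapping: r = C, u = V, t = C, o = V.

CVCV


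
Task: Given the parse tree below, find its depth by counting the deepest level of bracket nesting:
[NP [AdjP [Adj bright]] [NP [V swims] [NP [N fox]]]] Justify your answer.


Count bracket nesting levels:
'[' at pos 0: depth = 1
'[' at pos 4: depth = 2
'[' at pos 10: depth = 3
'[' at pos 24: depth = 2
'[' at pos 28: depth = 3
'[' at pos 38: depth = 3
'[' at pos 42: depth = 4
Maximum depth reached: 4

4


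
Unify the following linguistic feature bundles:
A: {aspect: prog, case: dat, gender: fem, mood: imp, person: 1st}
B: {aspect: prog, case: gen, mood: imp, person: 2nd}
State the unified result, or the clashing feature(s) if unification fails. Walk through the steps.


Compare features:
aspect: A=prog vs B=prog -> unified: prog
case: A=dat vs B=gen -> CLASH
gender: A=fem vs B=_ -> unified: fem
mood: A=imp vs B=imp -> unified: imp
person: A=1st vs B=2nd -> CLASH
Clashes detected on features 'case' (dat vs gen) and 'person' (1st vs 2nd); unification fails.

CLASH on 'case' (dat vs gen) and 'person' (1st vs 2nd)
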